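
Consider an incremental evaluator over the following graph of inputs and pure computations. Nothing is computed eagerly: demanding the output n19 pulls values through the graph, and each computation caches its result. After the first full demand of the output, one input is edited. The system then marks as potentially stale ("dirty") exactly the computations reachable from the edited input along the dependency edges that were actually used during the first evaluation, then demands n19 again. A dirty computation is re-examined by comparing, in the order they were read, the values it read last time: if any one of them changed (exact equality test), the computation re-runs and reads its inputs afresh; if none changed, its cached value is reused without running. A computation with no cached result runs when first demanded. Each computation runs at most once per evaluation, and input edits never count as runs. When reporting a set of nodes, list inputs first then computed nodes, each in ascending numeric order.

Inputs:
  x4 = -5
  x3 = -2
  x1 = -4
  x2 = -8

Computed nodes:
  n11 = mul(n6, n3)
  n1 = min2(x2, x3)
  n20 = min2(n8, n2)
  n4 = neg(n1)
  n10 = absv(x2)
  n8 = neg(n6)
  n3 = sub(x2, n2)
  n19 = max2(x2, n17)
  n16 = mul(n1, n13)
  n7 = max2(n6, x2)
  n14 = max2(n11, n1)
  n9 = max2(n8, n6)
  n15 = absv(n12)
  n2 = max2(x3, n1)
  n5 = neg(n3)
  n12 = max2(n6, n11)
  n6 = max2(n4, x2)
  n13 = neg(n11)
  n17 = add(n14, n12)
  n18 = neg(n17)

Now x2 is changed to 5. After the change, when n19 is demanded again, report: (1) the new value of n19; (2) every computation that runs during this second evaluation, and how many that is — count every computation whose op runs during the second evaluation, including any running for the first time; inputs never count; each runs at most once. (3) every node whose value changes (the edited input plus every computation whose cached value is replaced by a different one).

Initial pass — values computed on the first demand:
  n1 = min2(-8, -2) = -8
  n2 = max2(-2, -8) = -2
  n3 = sub(-8, -2) = -6
  n4 = neg(-8) = 8
  n6 = max2(8, -8) = 8
  n11 = mul(8, -6) = -48
  n12 = max2(8, -48) = 8
  n14 = max2(-48, -8) = -8
  n17 = add(-8, 8) = 0
  n19 = max2(-8, 0) = 0

Second demand — change propagation:
  n1: re-runs because x2 -8->5; new result -2.
  n2: re-runs because n1 -8->-2; new result -2 (unchanged).
  n3: re-runs because x2 -8->5; new result 7.
  n4: re-runs because n1 -8->-2; new result 2.
  n6: re-runs because n4 8->2; x2 -8->5; new result 5.
  n11: re-runs because n6 8->5; n3 -6->7; new result 35.
  n12: re-runs because n6 8->5; n11 -48->35; new result 35.
  n14: re-runs because n11 -48->35; n1 -8->-2; new result 35.
  n17: re-runs because n14 -8->35; n12 8->35; new result 70.
  n19: re-runs because x2 -8->5; n17 0->70; new result 70.

n19 now evaluates to 70.
Run set: n1, n2, n3, n4, n6, n11, n12, n14, n17, n19 (10 run).
Changed values: x2, n1, n3, n4, n6, n11, n12, n14, n17, n19.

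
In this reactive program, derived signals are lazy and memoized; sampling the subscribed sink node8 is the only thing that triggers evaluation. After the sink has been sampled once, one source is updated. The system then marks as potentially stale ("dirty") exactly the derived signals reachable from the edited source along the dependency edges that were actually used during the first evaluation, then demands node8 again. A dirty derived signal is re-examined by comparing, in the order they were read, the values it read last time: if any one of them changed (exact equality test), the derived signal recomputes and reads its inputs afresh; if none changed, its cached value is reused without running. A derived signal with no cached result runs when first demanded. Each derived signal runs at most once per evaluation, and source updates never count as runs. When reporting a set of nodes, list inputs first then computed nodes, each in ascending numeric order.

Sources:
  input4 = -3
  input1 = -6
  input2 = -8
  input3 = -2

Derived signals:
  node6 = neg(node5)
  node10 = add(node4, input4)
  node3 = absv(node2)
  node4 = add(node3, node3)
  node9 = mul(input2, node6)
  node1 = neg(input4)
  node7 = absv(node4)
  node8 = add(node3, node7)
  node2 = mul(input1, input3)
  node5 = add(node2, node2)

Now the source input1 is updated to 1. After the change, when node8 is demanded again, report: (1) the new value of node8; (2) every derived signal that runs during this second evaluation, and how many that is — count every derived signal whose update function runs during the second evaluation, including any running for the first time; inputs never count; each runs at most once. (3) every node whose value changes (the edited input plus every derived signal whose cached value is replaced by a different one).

First demand of the output computes:
  node2 = mul(-6, -2) = 12
  node3 = absv(12) = 12
  node4 = add(12, 12) = 24
  node7 = absv(24) = 24
  node8 = add(12, 24) = 36

After the edit, cleaning proceeds:
  node2: a read changed (input1 -6->1) — executes, giving -2.
  node3: a read changed (node2 12->-2) — executes, giving 2.
  node4: a read changed (node3 12->2; node3 12->2) — executes, giving 4.
  node7: a read changed (node4 24->4) — executes, giving 4.
  node8: a read changed (node3 12->2; node7 24->4) — executes, giving 6.

Demanding node8 again yields 6.
5 derived signals run: node2, node3, node4, node7, node8.
The nodes whose values change: input1, node2, node3, node4, node7, node8.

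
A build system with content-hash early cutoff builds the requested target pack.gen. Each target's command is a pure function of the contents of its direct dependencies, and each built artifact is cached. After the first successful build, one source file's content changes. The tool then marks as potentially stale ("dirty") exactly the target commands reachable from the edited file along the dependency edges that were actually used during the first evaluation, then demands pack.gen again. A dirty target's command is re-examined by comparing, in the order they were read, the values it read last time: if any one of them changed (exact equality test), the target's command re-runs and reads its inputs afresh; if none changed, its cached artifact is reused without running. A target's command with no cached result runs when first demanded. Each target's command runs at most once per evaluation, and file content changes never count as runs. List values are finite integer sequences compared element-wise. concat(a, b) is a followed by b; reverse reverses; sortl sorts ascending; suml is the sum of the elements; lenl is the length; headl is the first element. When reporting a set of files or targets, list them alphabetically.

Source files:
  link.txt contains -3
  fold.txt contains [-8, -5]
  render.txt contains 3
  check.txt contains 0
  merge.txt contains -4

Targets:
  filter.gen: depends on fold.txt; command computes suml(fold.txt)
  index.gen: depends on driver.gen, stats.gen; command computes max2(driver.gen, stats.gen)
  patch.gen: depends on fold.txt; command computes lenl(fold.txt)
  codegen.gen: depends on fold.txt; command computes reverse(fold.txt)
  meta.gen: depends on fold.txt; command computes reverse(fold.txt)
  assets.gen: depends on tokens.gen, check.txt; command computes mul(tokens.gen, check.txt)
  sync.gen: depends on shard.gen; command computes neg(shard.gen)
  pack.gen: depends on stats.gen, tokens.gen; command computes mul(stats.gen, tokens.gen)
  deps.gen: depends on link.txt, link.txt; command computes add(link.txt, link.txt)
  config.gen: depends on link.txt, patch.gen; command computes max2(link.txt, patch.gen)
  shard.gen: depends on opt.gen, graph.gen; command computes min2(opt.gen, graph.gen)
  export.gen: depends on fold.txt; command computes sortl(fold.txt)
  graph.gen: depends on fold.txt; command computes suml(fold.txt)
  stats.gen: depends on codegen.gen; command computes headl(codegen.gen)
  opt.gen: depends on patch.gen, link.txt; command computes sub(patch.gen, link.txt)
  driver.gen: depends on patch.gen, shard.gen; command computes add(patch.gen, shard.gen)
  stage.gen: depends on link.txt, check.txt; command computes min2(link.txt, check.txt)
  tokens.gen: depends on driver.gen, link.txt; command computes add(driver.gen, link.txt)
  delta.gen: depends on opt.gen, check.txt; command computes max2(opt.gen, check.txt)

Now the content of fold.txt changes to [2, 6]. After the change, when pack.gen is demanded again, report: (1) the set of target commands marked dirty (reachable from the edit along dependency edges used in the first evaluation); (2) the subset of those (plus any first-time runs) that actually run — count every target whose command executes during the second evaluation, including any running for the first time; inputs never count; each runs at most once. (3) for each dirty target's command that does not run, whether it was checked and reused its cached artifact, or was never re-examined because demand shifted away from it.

Marked dirty: codegen.gen, driver.gen, graph.gen, opt.gen, pack.gen, patch.gen, shard.gen, stats.gen, tokens.gen.
Target commands that run: codegen.gen, driver.gen, graph.gen, pack.gen, patch.gen, shard.gen, stats.gen, tokens.gen — 8 in total.
Checked but reused from cache: opt.gen.
Key observation: the cutoff stops propagation at opt.gen — its inputs' values are unchanged, so it reuses its cache.

First evaluation (everything demanded from the output):
  codegen.gen = reverse([-8, -5]) = [-5, -8]
  graph.gen = suml([-8, -5]) = -13
  patch.gen = lenl([-8, -5]) = 2
  opt.gen = sub(2, -3) = 5
  shard.gen = min2(5, -13) = -13
  driver.gen = add(2, -13) = -11
  stats.gen = headl([-5, -8]) = -5
  tokens.gen = add(-11, -3) = -14
  pack.gen = mul(-5, -14) = 70

Propagation after the edit:
  codegen.gen: runs — fold.txt [-8, -5]->[2, 6]; result [6, 2].
  graph.gen: runs — fold.txt [-8, -5]->[2, 6]; result 8.
  patch.gen: runs — fold.txt [-8, -5]->[2, 6]; result 2 (same value as before).
  opt.gen: checked — values it read are unchanged (patch.gen unchanged, link.txt unchanged); reused cached 5 without running.
  shard.gen: runs — graph.gen -13->8; result 5.
  driver.gen: runs — shard.gen -13->5; result 7.
  stats.gen: runs — codegen.gen [-5, -8]->[6, 2]; result 6.
  tokens.gen: runs — driver.gen -11->7; result 4.
  pack.gen: runs — stats.gen -5->6; tokens.gen -14->4; result 24.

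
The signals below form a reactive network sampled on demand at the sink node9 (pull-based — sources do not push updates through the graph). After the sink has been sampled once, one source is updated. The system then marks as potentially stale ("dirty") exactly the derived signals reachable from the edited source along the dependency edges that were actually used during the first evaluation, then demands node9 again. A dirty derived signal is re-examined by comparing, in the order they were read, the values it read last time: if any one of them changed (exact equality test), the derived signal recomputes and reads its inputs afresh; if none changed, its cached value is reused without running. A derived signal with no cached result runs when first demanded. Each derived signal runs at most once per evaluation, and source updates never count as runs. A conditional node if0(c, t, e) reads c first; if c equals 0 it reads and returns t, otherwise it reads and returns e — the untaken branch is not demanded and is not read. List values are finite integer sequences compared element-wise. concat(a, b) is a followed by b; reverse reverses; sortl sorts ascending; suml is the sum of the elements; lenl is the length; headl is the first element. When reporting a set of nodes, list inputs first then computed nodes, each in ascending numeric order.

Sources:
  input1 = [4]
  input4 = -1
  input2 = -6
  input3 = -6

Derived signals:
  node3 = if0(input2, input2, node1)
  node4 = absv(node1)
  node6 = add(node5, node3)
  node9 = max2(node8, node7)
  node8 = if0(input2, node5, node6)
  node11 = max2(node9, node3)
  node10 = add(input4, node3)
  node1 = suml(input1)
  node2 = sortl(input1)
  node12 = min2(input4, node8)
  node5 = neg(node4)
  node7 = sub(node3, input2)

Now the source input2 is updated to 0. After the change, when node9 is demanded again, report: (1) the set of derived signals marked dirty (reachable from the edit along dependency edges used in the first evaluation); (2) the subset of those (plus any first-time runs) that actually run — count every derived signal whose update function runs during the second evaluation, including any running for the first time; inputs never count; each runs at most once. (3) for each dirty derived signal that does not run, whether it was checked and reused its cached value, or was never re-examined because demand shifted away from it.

Dirty set: node3, node6, node7, node8, node9.
Run set: node3, node7, node8, node9 (4 run).
Left stale — demand moved off them: node6.
The important point: the flipped condition redirects demand; node6 is left stale, never re-checked.

Initial pass — values computed on the first demand:
  node1 = suml([4]) = 4
  node3 = if0(input2=-6 -> else branch node1) = 4
  node4 = absv(4) = 4
  node5 = neg(4) = -4
  node6 = add(-4, 4) = 0
  node7 = sub(4, -6) = 10
  node8 = if0(input2=-6 -> else branch node6) = 0
  node9 = max2(0, 10) = 10

Second demand — change propagation:
  node3: re-runs because input2 -6->0; new result 0.
  node6: dirty yet unreached — the second evaluation never asks for it.
  node7: re-runs because node3 4->0; input2 -6->0; new result 0.
  node8: re-runs because input2 -6->0; new result -4.
  node9: re-runs because node8 0->-4; node7 10->0; new result 0.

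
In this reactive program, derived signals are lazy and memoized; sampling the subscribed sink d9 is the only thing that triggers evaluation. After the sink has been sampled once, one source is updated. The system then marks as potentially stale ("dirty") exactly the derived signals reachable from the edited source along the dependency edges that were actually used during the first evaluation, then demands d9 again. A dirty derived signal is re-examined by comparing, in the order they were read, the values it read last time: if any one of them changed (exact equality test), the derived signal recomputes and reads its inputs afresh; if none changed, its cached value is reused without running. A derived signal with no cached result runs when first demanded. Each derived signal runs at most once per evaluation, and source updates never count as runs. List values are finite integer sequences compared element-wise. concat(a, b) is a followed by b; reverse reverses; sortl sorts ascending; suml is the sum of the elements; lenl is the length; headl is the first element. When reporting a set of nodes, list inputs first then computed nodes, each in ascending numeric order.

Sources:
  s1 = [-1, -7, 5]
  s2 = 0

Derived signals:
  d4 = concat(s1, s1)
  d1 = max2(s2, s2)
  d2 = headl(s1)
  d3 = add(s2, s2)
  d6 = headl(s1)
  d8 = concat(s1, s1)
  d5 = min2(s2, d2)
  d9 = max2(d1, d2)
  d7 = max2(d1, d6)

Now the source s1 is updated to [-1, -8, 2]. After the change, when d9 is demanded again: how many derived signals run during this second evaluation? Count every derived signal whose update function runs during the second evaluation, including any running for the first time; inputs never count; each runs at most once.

1 derived signals run: d2.
Note the absorption at d2: it re-runs yet its value is the same, leaving the output's value untouched.

First demand of the output computes:
  d1 = max2(0, 0) = 0
  d2 = headl([-1, -7, 5]) = -1
  d9 = max2(0, -1) = 0

After the edit, cleaning proceeds:
  d2: a read changed (s1 [-1, -7, 5]->[-1, -8, 2]) — executes, giving -1 — identical to its old value.
  d9: dirty, but its reads are unchanged (d1 unchanged, d2 unchanged); cached 0 stands.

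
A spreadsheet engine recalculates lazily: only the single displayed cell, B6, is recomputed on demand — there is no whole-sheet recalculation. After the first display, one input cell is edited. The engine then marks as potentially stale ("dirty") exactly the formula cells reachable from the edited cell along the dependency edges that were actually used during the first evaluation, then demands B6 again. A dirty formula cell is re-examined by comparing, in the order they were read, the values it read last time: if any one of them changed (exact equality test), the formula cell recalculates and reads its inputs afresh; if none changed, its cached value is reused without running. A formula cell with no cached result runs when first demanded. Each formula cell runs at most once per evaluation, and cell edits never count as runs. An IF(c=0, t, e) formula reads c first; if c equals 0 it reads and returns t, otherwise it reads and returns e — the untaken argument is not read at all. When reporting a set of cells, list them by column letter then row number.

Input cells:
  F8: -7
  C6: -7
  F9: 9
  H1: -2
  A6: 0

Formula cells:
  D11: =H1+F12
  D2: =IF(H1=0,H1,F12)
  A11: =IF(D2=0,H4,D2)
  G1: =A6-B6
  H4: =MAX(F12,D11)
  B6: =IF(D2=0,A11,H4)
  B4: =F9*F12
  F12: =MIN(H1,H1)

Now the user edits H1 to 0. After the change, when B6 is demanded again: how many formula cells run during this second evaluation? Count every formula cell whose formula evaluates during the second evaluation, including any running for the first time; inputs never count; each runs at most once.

First evaluation (everything demanded from the output):
  F12 = MIN(-2, -2) = -2
  D2 = IF(H1=0: H1=-2 -> else branch F12) = -2
  D11 = -2 + -2 = -4
  H4 = MAX(-2, -4) = -2
  B6 = IF(D2=0: D2=-2 -> else branch H4) = -2

Propagation after the edit:
  F12: runs — H1 -2->0; H1 -2->0; result 0.
  D2: runs — H1 -2->0; F12 -2->0; result 0.
  D11: runs — H1 -2->0; F12 -2->0; result 0.
  H4: runs — F12 -2->0; D11 -4->0; result 0.
  A11: demanded for the first time — runs, produces 0.
  B6: runs — D2 -2->0; H4 -2->0; result 0.

Key observation: a condition flipped, so demand reaches new nodes — A11 runs for the first time.

Formula cells that run: A11, B6, D2, D11, F12, H4 — 6 in total.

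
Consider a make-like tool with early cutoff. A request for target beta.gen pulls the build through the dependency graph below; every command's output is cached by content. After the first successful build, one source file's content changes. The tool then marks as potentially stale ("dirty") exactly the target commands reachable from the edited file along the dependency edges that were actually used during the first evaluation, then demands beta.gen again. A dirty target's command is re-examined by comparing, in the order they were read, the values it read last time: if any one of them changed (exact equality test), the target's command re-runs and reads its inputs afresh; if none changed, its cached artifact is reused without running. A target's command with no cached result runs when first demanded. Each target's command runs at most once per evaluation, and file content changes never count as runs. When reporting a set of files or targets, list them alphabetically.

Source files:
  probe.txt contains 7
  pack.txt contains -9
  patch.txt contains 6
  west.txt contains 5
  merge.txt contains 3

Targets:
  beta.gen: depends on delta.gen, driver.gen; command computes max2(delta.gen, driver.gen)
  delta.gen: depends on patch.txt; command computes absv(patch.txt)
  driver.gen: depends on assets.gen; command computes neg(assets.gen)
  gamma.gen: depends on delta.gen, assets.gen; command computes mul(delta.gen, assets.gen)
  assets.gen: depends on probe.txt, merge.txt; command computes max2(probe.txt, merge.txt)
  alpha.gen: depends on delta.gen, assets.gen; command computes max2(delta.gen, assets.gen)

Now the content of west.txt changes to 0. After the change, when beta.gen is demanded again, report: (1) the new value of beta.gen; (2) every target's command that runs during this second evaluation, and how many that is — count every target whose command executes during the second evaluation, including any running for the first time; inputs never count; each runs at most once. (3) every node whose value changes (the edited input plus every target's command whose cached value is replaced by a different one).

First demand of the output computes:
  assets.gen = max2(7, 3) = 7
  delta.gen = absv(6) = 6
  driver.gen = neg(7) = -7
  beta.gen = max2(6, -7) = 6

After the edit, cleaning proceeds:
  no node depends on west.txt at all; the second demand re-runs nothing.

Note the shortcut — nothing in the graph depends on west.txt at all, so no recomputation happens.

Demanding beta.gen again yields 6.
0 target commands run: none.
The nodes whose values change: west.txt.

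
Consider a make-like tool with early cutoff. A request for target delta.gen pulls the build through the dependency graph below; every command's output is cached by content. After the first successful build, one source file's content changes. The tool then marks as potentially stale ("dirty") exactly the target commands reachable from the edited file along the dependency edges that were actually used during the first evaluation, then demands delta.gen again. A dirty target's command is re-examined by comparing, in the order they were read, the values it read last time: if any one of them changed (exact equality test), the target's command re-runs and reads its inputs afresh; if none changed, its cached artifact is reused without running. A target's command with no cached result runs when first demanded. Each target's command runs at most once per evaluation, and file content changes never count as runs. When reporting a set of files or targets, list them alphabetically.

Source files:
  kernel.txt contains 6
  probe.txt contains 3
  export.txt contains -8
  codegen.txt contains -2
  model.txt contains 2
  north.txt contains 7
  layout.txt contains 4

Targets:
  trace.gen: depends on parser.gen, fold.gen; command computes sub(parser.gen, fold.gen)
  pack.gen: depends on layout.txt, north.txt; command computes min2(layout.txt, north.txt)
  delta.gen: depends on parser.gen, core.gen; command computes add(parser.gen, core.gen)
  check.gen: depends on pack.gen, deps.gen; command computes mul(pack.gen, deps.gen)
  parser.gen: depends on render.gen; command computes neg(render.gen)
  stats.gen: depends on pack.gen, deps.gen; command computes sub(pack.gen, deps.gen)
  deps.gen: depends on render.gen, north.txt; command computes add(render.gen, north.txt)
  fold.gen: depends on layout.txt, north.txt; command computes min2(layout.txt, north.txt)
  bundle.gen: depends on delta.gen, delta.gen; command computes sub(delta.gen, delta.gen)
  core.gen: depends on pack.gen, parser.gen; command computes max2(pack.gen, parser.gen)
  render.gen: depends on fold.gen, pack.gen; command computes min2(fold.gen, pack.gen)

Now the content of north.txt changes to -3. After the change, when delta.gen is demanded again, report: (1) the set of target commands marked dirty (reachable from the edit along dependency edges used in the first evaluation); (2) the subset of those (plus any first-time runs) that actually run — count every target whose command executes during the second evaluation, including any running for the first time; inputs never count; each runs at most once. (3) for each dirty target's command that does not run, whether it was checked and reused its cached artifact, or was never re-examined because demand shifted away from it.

First demand of the output computes:
  fold.gen = min2(4, 7) = 4
  pack.gen = min2(4, 7) = 4
  render.gen = min2(4, 4) = 4
  parser.gen = neg(4) = -4
  core.gen = max2(4, -4) = 4
  delta.gen = add(-4, 4) = 0

After the edit, cleaning proceeds:
  fold.gen: a read changed (north.txt 7->-3) — executes, giving -3.
  pack.gen: a read changed (north.txt 7->-3) — executes, giving -3.
  render.gen: a read changed (fold.gen 4->-3; pack.gen 4->-3) — executes, giving -3.
  parser.gen: a read changed (render.gen 4->-3) — executes, giving 3.
  core.gen: a read changed (pack.gen 4->-3; parser.gen -4->3) — executes, giving 3.
  delta.gen: a read changed (parser.gen -4->3; core.gen 4->3) — executes, giving 6.

The edit dirties: core.gen, delta.gen, fold.gen, pack.gen, parser.gen, render.gen.
6 target commands run: core.gen, delta.gen, fold.gen, pack.gen, parser.gen, render.gen.
No dirty target's command escaped a run.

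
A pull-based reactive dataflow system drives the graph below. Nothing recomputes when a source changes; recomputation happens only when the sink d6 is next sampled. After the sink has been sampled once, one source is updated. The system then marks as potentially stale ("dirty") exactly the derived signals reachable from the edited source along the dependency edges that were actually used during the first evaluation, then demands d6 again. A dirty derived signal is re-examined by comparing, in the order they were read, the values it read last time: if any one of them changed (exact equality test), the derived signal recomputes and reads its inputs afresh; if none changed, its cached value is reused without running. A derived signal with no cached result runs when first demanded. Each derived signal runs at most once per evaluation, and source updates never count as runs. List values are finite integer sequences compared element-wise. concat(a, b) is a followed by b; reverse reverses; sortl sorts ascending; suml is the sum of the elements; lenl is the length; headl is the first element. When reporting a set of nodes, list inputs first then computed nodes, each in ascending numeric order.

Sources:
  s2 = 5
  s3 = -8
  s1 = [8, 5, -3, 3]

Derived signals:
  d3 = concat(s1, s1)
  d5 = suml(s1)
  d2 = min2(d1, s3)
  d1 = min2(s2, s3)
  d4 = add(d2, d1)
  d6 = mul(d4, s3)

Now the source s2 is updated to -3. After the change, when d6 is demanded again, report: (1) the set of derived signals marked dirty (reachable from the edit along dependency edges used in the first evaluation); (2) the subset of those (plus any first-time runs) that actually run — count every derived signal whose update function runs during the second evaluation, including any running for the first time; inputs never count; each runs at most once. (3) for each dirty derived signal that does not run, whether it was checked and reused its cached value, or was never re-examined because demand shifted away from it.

First evaluation (everything demanded from the output):
  d1 = min2(5, -8) = -8
  d2 = min2(-8, -8) = -8
  d4 = add(-8, -8) = -16
  d6 = mul(-16, -8) = 128

Propagation after the edit:
  d1: runs — s2 5->-3; result -8 (same value as before).
  d2: checked — values it read are unchanged (d1 unchanged, s3 unchanged); reused cached -8 without running.
  d4: checked — values it read are unchanged (d2 unchanged, d1 unchanged); reused cached -16 without running.
  d6: checked — values it read are unchanged (d4 unchanged, s3 unchanged); reused cached 128 without running.

Key observation: the change is absorbed at d1 — it re-runs but produces the same value, and the output's value is unchanged.

Marked dirty: d1, d2, d4, d6.
Derived signals that run: d1 — 1 in total.
Checked but reused from cache: d2, d4, d6.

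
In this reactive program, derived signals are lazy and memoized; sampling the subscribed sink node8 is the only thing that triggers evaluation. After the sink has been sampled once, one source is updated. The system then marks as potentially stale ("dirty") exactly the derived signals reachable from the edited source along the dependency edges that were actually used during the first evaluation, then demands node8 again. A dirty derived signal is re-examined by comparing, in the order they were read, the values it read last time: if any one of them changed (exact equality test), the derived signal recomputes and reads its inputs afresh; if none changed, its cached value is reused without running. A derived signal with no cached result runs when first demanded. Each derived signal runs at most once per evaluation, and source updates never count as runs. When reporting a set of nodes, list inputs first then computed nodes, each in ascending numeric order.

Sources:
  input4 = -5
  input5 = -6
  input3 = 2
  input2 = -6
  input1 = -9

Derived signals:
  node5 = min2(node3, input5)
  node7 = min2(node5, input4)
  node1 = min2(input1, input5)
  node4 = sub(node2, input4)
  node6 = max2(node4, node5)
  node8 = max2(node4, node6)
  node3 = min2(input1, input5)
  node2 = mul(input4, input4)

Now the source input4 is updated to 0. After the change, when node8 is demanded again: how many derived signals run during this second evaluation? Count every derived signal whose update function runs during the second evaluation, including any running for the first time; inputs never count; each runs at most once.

4 derived signals run: node2, node4, node6, node8.

First demand of the output computes:
  node2 = mul(-5, -5) = 25
  node3 = min2(-9, -6) = -9
  node4 = sub(25, -5) = 30
  node5 = min2(-9, -6) = -9
  node6 = max2(30, -9) = 30
  node8 = max2(30, 30) = 30

After the edit, cleaning proceeds:
  node2: a read changed (input4 -5->0; input4 -5->0) — executes, giving 0.
  node4: a read changed (node2 25->0; input4 -5->0) — executes, giving 0.
  node6: a read changed (node4 30->0) — executes, giving 0.
  node8: a read changed (node4 30->0; node6 30->0) — executes, giving 0.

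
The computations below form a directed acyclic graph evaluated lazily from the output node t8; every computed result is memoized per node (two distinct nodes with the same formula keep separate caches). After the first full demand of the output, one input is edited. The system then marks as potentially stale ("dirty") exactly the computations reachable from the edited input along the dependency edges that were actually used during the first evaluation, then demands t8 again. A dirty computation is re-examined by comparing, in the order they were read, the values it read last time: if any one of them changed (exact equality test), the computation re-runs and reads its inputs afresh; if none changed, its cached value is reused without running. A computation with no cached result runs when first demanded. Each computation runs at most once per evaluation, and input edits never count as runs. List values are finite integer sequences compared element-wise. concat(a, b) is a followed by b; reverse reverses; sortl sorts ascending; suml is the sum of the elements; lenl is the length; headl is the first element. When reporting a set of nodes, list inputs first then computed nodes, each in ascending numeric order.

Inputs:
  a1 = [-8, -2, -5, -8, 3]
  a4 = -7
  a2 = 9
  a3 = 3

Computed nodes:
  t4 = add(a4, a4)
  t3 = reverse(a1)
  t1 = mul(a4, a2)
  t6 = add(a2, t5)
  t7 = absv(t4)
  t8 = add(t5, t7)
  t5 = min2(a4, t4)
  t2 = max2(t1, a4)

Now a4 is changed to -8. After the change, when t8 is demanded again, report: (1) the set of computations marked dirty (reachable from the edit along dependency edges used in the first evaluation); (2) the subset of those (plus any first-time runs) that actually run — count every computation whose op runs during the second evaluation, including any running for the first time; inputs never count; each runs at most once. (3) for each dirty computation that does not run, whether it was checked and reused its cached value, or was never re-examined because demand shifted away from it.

First demand of the output computes:
  t4 = add(-7, -7) = -14
  t5 = min2(-7, -14) = -14
  t7 = absv(-14) = 14
  t8 = add(-14, 14) = 0

After the edit, cleaning proceeds:
  t4: a read changed (a4 -7->-8; a4 -7->-8) — executes, giving -16.
  t5: a read changed (a4 -7->-8; t4 -14->-16) — executes, giving -16.
  t7: a read changed (t4 -14->-16) — executes, giving 16.
  t8: a read changed (t5 -14->-16; t7 14->16) — executes, giving 0 — identical to its old value.

The edit dirties: t4, t5, t7, t8.
4 computations run: t4, t5, t7, t8.
No dirty computation escaped a run.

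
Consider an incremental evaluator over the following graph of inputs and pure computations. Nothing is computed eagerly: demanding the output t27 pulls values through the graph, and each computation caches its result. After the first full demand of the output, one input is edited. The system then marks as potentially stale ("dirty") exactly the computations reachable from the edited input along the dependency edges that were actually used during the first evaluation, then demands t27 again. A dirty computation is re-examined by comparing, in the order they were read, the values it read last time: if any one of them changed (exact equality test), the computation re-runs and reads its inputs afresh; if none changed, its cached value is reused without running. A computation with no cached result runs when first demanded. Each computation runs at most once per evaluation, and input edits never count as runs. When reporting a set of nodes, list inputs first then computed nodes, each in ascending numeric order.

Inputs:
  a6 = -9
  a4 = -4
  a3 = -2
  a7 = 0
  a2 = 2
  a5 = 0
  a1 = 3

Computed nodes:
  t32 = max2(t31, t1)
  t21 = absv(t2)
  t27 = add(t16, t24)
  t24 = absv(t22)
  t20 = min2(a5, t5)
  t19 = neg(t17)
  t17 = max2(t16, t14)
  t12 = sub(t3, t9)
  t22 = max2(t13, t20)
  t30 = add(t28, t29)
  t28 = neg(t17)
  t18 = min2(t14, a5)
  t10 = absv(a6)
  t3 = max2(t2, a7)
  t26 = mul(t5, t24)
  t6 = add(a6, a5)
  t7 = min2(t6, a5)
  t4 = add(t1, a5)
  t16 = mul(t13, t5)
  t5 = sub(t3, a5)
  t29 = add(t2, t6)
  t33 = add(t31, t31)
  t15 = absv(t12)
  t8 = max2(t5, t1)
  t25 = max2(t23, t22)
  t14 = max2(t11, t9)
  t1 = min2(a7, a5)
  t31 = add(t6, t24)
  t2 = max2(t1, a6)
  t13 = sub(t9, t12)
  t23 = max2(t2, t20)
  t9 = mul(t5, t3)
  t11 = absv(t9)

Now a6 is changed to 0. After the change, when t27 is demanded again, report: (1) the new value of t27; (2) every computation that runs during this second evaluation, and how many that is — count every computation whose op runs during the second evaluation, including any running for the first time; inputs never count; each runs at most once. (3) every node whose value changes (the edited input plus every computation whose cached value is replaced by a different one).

Initial pass — values computed on the first demand:
  t1 = min2(0, 0) = 0
  t2 = max2(0, -9) = 0
  t3 = max2(0, 0) = 0
  t5 = sub(0, 0) = 0
  t9 = mul(0, 0) = 0
  t12 = sub(0, 0) = 0
  t13 = sub(0, 0) = 0
  t16 = mul(0, 0) = 0
  t20 = min2(0, 0) = 0
  t22 = max2(0, 0) = 0
  t24 = absv(0) = 0
  t27 = add(0, 0) = 0

Second demand — change propagation:
  t2: re-runs because a6 -9->0; new result 0 (unchanged).
  t3: re-examined; everything it read last time is the same (t2 unchanged, a7 unchanged) — cache 0 kept, no run.
  t5: re-examined; everything it read last time is the same (t3 unchanged, a5 unchanged) — cache 0 kept, no run.
  t9: re-examined; everything it read last time is the same (t5 unchanged, t3 unchanged) — cache 0 kept, no run.
  t12: re-examined; everything it read last time is the same (t3 unchanged, t9 unchanged) — cache 0 kept, no run.
  t13: re-examined; everything it read last time is the same (t9 unchanged, t12 unchanged) — cache 0 kept, no run.
  t16: re-examined; everything it read last time is the same (t13 unchanged, t5 unchanged) — cache 0 kept, no run.
  t20: re-examined; everything it read last time is the same (a5 unchanged, t5 unchanged) — cache 0 kept, no run.
  t22: re-examined; everything it read last time is the same (t13 unchanged, t20 unchanged) — cache 0 kept, no run.
  t24: re-examined; everything it read last time is the same (t22 unchanged) — cache 0 kept, no run.
  t27: re-examined; everything it read last time is the same (t16 unchanged, t24 unchanged) — cache 0 kept, no run.

The important point: t2 recomputes to an identical value, and the output ends up unchanged.

t27 now evaluates to 0.
Run set: t2 (1 run).
Changed values: a6.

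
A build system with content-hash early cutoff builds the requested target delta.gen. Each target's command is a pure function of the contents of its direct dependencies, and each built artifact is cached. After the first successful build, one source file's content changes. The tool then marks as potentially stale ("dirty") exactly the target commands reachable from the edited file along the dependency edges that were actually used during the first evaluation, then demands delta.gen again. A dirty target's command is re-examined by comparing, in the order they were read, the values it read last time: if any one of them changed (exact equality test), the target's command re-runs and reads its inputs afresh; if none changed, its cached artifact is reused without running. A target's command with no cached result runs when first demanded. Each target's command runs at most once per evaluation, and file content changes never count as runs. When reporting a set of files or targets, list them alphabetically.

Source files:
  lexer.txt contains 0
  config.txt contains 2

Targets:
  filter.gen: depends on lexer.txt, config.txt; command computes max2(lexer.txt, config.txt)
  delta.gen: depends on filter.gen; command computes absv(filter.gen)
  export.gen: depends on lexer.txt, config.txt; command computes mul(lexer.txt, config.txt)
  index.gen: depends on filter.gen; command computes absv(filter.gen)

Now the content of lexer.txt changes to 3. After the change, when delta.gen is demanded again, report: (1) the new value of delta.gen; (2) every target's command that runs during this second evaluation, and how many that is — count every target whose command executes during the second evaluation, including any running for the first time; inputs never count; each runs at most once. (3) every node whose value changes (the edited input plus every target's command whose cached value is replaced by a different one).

New value of delta.gen: 3.
Target commands that run: delta.gen, filter.gen — 2 in total.
Values that change: delta.gen, filter.gen, lexer.txt.

First evaluation (everything demanded from the output):
  filter.gen = max2(0, 2) = 2
  delta.gen = absv(2) = 2

Propagation after the edit:
  filter.gen: runs — lexer.txt 0->3; result 3.
  delta.gen: runs — filter.gen 2->3; result 3.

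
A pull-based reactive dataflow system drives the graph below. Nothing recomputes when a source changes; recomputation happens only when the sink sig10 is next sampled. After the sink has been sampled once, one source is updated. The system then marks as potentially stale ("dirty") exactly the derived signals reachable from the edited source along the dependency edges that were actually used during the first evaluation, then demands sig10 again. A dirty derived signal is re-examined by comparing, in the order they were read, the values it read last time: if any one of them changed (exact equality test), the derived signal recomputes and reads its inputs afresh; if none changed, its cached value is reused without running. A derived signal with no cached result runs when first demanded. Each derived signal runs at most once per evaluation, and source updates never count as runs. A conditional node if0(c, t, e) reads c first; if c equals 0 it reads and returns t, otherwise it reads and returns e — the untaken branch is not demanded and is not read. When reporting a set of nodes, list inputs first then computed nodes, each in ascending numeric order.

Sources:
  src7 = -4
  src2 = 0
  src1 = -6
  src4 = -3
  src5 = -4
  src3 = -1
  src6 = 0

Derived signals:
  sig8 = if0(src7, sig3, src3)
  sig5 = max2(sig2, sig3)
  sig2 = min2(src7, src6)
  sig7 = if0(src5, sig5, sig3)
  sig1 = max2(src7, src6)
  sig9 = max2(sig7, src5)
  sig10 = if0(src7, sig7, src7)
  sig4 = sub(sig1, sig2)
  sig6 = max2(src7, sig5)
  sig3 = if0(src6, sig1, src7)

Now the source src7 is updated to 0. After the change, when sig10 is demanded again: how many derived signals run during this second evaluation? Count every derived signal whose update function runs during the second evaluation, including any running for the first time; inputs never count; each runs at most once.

Derived signals that run: sig1, sig3, sig7, sig10 — 4 in total.
Key observation: a condition flipped, so demand reaches new nodes — sig1, sig3, sig7 run for the first time.

First evaluation (everything demanded from the output):
  sig10 = if0(src7=-4 -> else branch src7) = -4

Propagation after the edit:
  sig1: demanded for the first time — runs, produces 0.
  sig3: demanded for the first time — runs, produces 0.
  sig7: demanded for the first time — runs, produces 0.
  sig10: runs — src7 -4->0; src7 -4->0; result 0.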